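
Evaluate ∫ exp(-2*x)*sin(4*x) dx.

-exp(-2*x)*sin(4*x)/10 - exp(-2*x)*cos(4*x)/5 + C

Let I denote the integral. Integrate by parts with u = sin(4*x), dv = exp(-2*x) dx, so v = -exp(-2*x)/2: I = -exp(-2*x)*sin(4*x)/2 + 2·∫ exp(-2*x)*cos(4*x) dx.
Apply parts again with u = cos(4*x), dv = exp(-2*x) dx: ∫ exp(-2*x)*cos(4*x) dx = -exp(-2*x)*cos(4*x)/2 − 2·I. Substituting back brings back I: I = -exp(-2*x)*sin(4*x)/2 - exp(-2*x)*cos(4*x) − 4·I.
Solving for I: (1 + 4)·I equals the remaining terms, so I = (1/5)·(-exp(-2*x)*sin(4*x)/2 - exp(-2*x)*cos(4*x)).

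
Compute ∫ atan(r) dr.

Use integration by parts with u = arctan(r), dv = dr.
Then du = 1/(r**2 + 1) dr.

r*atan(r) - log(r**2 + 1)/2 + C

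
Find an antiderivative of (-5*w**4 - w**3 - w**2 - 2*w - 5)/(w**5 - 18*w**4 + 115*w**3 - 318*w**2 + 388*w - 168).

Factor the denominator: (w - 7)*(w - 6)*(w - 2)**2*(w - 1).
Partial-fraction decomposition: -7/(15*(w - 1)) - 2449/(400*(w - 2)) - 101/(20*(w - 2)**2) + 6749/(80*(w - 6)) - 6208/(75*(w - 7)).
Integrate each term; A/(w−a) gives A·log|w−a|; A/(w−a)² gives −A/(w−a).

-6208*log(w - 7)/75 + 6749*log(w - 6)/80 - 2449*log(w - 2)/400 - 7*log(w - 1)/15 + 101/(20*w - 40) + C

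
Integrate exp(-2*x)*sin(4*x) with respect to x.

Let I denote the integral. Integrate by parts with u = sin(4*x), dv = exp(-2*x) dx, so v = -exp(-2*x)/2: I = -exp(-2*x)*sin(4*x)/2 + 2·∫ exp(-2*x)*cos(4*x) dx.
Apply parts again with u = cos(4*x), dv = exp(-2*x) dx: ∫ exp(-2*x)*cos(4*x) dx = -exp(-2*x)*cos(4*x)/2 − 2·I. Substituting back brings back I: I = -exp(-2*x)*sin(4*x)/2 - exp(-2*x)*cos(4*x) − 4·I.
Solving for I: (1 + 4)·I equals the remaining terms, so I = (1/5)·(-exp(-2*x)*sin(4*x)/2 - exp(-2*x)*cos(4*x)).

-exp(-2*x)*sin(4*x)/10 - exp(-2*x)*cos(4*x)/5 + C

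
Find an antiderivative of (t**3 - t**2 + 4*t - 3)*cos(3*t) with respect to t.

t**3*sin(3*t)/3 - t**2*sin(3*t)/3 + t**2*cos(3*t)/3 + 10*t*sin(3*t)/9 - 2*t*cos(3*t)/9 - 25*sin(3*t)/27 + 10*cos(3*t)/27 + C

Use integration by parts with u = t**3 - t**2 + 4*t - 3, dv = cos(3*t) dt, so v = sin(3*t)/3.
Apply parts 3 times (tabular method): alternate signs, differentiate u down to 0, integrate dv up.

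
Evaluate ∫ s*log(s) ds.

Use integration by parts with u = log(s), dv = s ds.
Then du = 1/s ds and v = s**2/2.

s**2*log(s)/2 - s**2/4 + C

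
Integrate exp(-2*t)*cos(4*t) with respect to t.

exp(-2*t)*sin(4*t)/5 - exp(-2*t)*cos(4*t)/10 + C

Let I denote the integral. Integrate by parts with u = cos(4*t), dv = exp(-2*t) dt, so v = -exp(-2*t)/2: I = -exp(-2*t)*cos(4*t)/2 − 2·∫ exp(-2*t)*sin(4*t) dt.
Apply parts again with u = sin(4*t), dv = exp(-2*t) dt: ∫ exp(-2*t)*sin(4*t) dt = -exp(-2*t)*sin(4*t)/2 + 2·I. Substituting back brings back I: I = exp(-2*t)*sin(4*t) - exp(-2*t)*cos(4*t)/2 − 4·I.
Solving for I: (1 + 4)·I equals the remaining terms, so I = (1/5)·(exp(-2*t)*sin(4*t) - exp(-2*t)*cos(4*t)/2).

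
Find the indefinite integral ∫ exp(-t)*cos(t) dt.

exp(-t)*sin(t)/2 - exp(-t)*cos(t)/2 + C

Let I denote the integral. Integrate by parts with u = cos(t), dv = exp(-t) dt, so v = -exp(-t): I = -exp(-t)*cos(t) − ∫ exp(-t)*sin(t) dt.
Apply parts again with u = sin(t), dv = exp(-t) dt: ∫ exp(-t)*sin(t) dt = -exp(-t)*sin(t) + I. Substituting back brings back I: I = exp(-t)*sin(t) - exp(-t)*cos(t) − I.
Solving for I: (1 + 1)·I equals the remaining terms, so I = (1/2)·(exp(-t)*sin(t) - exp(-t)*cos(t)).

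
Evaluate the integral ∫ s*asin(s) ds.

s**2*asin(s)/2 + s*sqrt(-s**2 + 1)/4 - asin(s)/4 + C

Use integration by parts with u = arcsin(s), dv = s ds.
Then du = 1/sqrt(-s**2 + 1) ds.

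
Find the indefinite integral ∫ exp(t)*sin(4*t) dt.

exp(t)*sin(4*t)/17 - 4*exp(t)*cos(4*t)/17 + C

Let I denote the integral. Integrate by parts with u = sin(4*t), dv = exp(t) dt, so v = exp(t): I = exp(t)*sin(4*t) − 4·∫ exp(t)*cos(4*t) dt.
Apply parts again with u = cos(4*t), dv = exp(t) dt: ∫ exp(t)*cos(4*t) dt = exp(t)*cos(4*t) + 4·I. Substituting back brings back I: I = exp(t)*sin(4*t) - 4*exp(t)*cos(4*t) − 16·I.
Solving for I: (1 + 16)·I equals the remaining terms, so I = (1/17)·(exp(t)*sin(4*t) - 4*exp(t)*cos(4*t)).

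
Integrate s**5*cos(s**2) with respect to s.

s**4*sin(s**2)/2 + s**2*cos(s**2) - sin(s**2) + C

Let u = s², du = 2s ds; rewrite as (1/2)∫ u^2·cos(1u) du.
Now integrate by parts 2 times.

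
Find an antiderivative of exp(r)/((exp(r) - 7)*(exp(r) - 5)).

Let u = e^r, du = e^r dr.
The integral becomes ∫ du/((u-5)(u-7)); decompose into partial fractions.

log(exp(r) - 7)/2 - log(exp(r) - 5)/2 + C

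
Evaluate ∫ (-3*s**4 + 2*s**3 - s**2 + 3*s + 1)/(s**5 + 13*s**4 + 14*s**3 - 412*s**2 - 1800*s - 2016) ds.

Factor the denominator: (s - 6)*(s + 2)*(s + 4)*(s + 6)*(s + 7).
Partial-fraction decomposition: -7958/(195*(s + 7)) + 4373/(96*(s + 6)) - 923/(120*(s + 4)) + 73/(320*(s + 2)) - 3473/(12480*(s - 6)).
Integrate each term: A/(s−a) contributes A·log|s−a|.

-3473*log(s - 6)/12480 + 73*log(s + 2)/320 - 923*log(s + 4)/120 + 4373*log(s + 6)/96 - 7958*log(s + 7)/195 + C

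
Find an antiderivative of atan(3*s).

Use integration by parts with u = arctan(3*s), dv = ds.
Then du = 3/(9*s**2 + 1) ds.

s*atan(3*s) - log(9*s**2 + 1)/6 + C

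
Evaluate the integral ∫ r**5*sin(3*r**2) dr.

-r**4*cos(3*r**2)/6 + r**2*sin(3*r**2)/9 + cos(3*r**2)/27 + C

Let u = r², du = 2r dr; rewrite as (1/2)∫ u^2·sin(3u) du.
Now integrate by parts 2 times.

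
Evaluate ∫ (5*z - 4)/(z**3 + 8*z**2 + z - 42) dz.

Factor the denominator: (z - 2)*(z + 3)*(z + 7).
Partial-fraction decomposition: -13/(12*(z + 7)) + 19/(20*(z + 3)) + 2/(15*(z - 2)).
Integrate each term: A/(z−a) contributes A·log|z−a|.

2*log(z - 2)/15 + 19*log(z + 3)/20 - 13*log(z + 7)/12 + C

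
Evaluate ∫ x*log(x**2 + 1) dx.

Let u = x**2 + 1, so du = (2*x) dx.
The integral becomes (1/2)·∫ log(u) du; integrate by parts with u′=log(u), dv′=du.

x**2*log(x**2 + 1)/2 - x**2/2 + log(x**2 + 1)/2 + C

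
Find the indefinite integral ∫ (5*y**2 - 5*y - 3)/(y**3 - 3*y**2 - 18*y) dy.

log(y)/6 + 49*log(y - 6)/18 + 19*log(y + 3)/9 + C

Factor the denominator: y*(y - 6)*(y + 3).
Partial-fraction decomposition: 19/(9*(y + 3)) + 49/(18*(y - 6)) + 1/(6*y).
Integrate each term: A/(y−a) contributes A·log|y−a|.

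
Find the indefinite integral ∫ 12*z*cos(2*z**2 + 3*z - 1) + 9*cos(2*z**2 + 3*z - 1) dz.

Let u = 2*z**2 + 3*z - 1, so du = (4*z + 3) dz.
Rewriting, the integral becomes 3·∫ cos(u) du = 3·sin(u).
Substituting back, u = 2*z**2 + 3*z - 1.

3*sin(2*z**2 + 3*z - 1) + C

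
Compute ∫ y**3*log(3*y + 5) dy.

Use integration by parts with u = log(3*y + 5), dv = y**3 dy.
Then du = 3/(3*y + 5) dy and v = y**4/4.

y**4*log(3*y + 5)/4 - y**4/16 + 5*y**3/36 - 25*y**2/72 + 125*y/108 - 625*log(3*y + 5)/324 + C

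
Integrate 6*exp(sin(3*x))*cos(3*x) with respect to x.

Let u = sin(3*x), so du = (3*cos(3*x)) dx.
Rewriting, the integral becomes 2·∫ e^u du = 2·e^u.
Substituting back, u = sin(3*x).

2*exp(sin(3*x)) + C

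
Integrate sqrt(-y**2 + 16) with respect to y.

y*sqrt(-y**2 + 16)/2 + 8*asin(y/4) + C

Substitute y = 4·sin(θ), so dy = 4·cos(θ) dθ and the radical becomes sqrt(-y**2 + 16) = 4·cos(θ) by the Pythagorean identity.
Integrate the resulting trig expression in θ, then back-substitute θ = asin(y/4), sin(θ) = y/4, cos(θ) = sqrt(-y**2 + 16)/4 (absorbing any constant into C).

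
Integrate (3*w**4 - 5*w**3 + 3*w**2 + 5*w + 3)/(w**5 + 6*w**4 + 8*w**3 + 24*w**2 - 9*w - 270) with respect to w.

33*log(w - 2)/455 - 131*log(w + 3)/60 + 2553*log(w + 5)/476 - 335*log(w**2 + 9)/2652 - 212*atan(w/3)/221 + C

Factor the denominator: (w - 2)*(w + 3)*(w + 5)*(w**2 + 9).
Partial-fraction decomposition: -(335*w + 3816)/(1326*(w**2 + 9)) + 2553/(476*(w + 5)) - 131/(60*(w + 3)) + 33/(455*(w - 2)).
Integrate each term; A/(w−a) gives A·log|w−a|; the (Bw+D)/(w²+p²) term gives a log and an atan.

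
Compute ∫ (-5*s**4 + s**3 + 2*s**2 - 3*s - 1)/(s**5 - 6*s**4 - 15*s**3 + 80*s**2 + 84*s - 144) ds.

Factor the denominator: (s - 6)*(s - 4)*(s - 1)*(s + 2)*(s + 3).
Partial-fraction decomposition: -29/(18*(s + 3)) + 25/(48*(s + 2)) - 1/(30*(s - 1)) + 19/(4*(s - 4)) - 6211/(720*(s - 6)).
Integrate each term: A/(s−a) contributes A·log|s−a|.

-6211*log(s - 6)/720 + 19*log(s - 4)/4 - log(s - 1)/30 + 25*log(s + 2)/48 - 29*log(s + 3)/18 + C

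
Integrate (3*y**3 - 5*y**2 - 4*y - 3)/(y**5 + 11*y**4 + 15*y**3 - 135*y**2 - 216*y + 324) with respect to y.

7*log(y - 3)/324 + 9*log(y - 1)/392 - 13*log(y + 3)/24 + 1973*log(y + 6)/3969 - 269/(63*y + 378) + C

Factor the denominator: (y - 3)*(y - 1)*(y + 3)*(y + 6)**2.
Partial-fraction decomposition: 1973/(3969*(y + 6)) + 269/(63*(y + 6)**2) - 13/(24*(y + 3)) + 9/(392*(y - 1)) + 7/(324*(y - 3)).
Integrate each term; A/(y−a) gives A·log|y−a|; A/(y−a)² gives −A/(y−a).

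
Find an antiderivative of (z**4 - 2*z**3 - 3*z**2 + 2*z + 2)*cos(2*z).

Use integration by parts with u = z**4 - 2*z**3 - 3*z**2 + 2*z + 2, dv = cos(2*z) dz, so v = sin(2*z)/2.
Apply parts 4 times (tabular method): alternate signs, differentiate u down to 0, integrate dv up.

z**4*sin(2*z)/2 - z**3*sin(2*z) + z**3*cos(2*z) - 3*z**2*sin(2*z) - 3*z**2*cos(2*z)/2 + 5*z*sin(2*z)/2 - 3*z*cos(2*z) + 5*sin(2*z)/2 + 5*cos(2*z)/4 + C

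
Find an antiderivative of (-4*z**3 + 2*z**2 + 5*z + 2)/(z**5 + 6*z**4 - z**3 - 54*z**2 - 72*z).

Factor the denominator: z*(z - 3)*(z + 2)*(z + 3)*(z + 4).
Partial-fraction decomposition: 135/(28*(z + 4)) - 113/(18*(z + 3)) + 8/(5*(z + 2)) - 73/(630*(z - 3)) - 1/(36*z).
Integrate each term: A/(z−a) contributes A·log|z−a|.

-log(z)/36 - 73*log(z - 3)/630 + 8*log(z + 2)/5 - 113*log(z + 3)/18 + 135*log(z + 4)/28 + C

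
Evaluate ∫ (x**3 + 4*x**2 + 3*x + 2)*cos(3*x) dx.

x**3*sin(3*x)/3 + 4*x**2*sin(3*x)/3 + x**2*cos(3*x)/3 + 7*x*sin(3*x)/9 + 8*x*cos(3*x)/9 + 10*sin(3*x)/27 + 7*cos(3*x)/27 + C

Use integration by parts with u = x**3 + 4*x**2 + 3*x + 2, dv = cos(3*x) dx, so v = sin(3*x)/3.
Apply parts 3 times (tabular method): alternate signs, differentiate u down to 0, integrate dv up.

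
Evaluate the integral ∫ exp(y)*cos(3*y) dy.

3*exp(y)*sin(3*y)/10 + exp(y)*cos(3*y)/10 + C

Let I denote the integral. Integrate by parts with u = cos(3*y), dv = exp(y) dy, so v = exp(y): I = exp(y)*cos(3*y) + 3·∫ exp(y)*sin(3*y) dy.
Apply parts again with u = sin(3*y), dv = exp(y) dy: ∫ exp(y)*sin(3*y) dy = exp(y)*sin(3*y) − 3·I. Substituting back brings back I: I = 3*exp(y)*sin(3*y) + exp(y)*cos(3*y) − 9·I.
Solving for I: (1 + 9)·I equals the remaining terms, so I = (1/10)·(3*exp(y)*sin(3*y) + exp(y)*cos(3*y)).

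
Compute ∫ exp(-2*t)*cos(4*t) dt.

Let I denote the integral. Integrate by parts with u = cos(4*t), dv = exp(-2*t) dt, so v = -exp(-2*t)/2: I = -exp(-2*t)*cos(4*t)/2 − 2·∫ exp(-2*t)*sin(4*t) dt.
Apply parts again with u = sin(4*t), dv = exp(-2*t) dt: ∫ exp(-2*t)*sin(4*t) dt = -exp(-2*t)*sin(4*t)/2 + 2·I. Substituting back brings back I: I = exp(-2*t)*sin(4*t) - exp(-2*t)*cos(4*t)/2 − 4·I.
Solving for I: (1 + 4)·I equals the remaining terms, so I = (1/5)·(exp(-2*t)*sin(4*t) - exp(-2*t)*cos(4*t)/2).

exp(-2*t)*sin(4*t)/5 - exp(-2*t)*cos(4*t)/10 + C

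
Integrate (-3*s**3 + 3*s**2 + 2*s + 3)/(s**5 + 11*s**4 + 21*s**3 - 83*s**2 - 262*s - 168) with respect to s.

-9*log(s - 3)/280 - 7*log(s + 1)/72 + 7*log(s + 2)/10 - 235*log(s + 4)/126 + 233*log(s + 7)/180 + C

Factor the denominator: (s - 3)*(s + 1)*(s + 2)*(s + 4)*(s + 7).
Partial-fraction decomposition: 233/(180*(s + 7)) - 235/(126*(s + 4)) + 7/(10*(s + 2)) - 7/(72*(s + 1)) - 9/(280*(s - 3)).
Integrate each term: A/(s−a) contributes A·log|s−a|.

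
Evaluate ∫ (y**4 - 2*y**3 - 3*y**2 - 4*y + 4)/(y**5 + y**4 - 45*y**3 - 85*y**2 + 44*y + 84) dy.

Factor the denominator: (y - 7)*(y - 1)*(y + 1)*(y + 2)*(y + 6).
Partial-fraction decomposition: 412/(455*(y + 6)) - 8/(27*(y + 2)) + 1/(10*(y + 1)) + 1/(63*(y - 1)) + 193/(702*(y - 7)).
Integrate each term: A/(y−a) contributes A·log|y−a|.

193*log(y - 7)/702 + log(y - 1)/63 + log(y + 1)/10 - 8*log(y + 2)/27 + 412*log(y + 6)/455 + C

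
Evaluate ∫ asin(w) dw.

w*asin(w) + sqrt(-w**2 + 1) + C

Use integration by parts with u = arcsin(w), dv = dw.
Then du = 1/sqrt(-w**2 + 1) dw.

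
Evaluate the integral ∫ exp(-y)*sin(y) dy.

Let I denote the integral. Integrate by parts with u = sin(y), dv = exp(-y) dy, so v = -exp(-y): I = -exp(-y)*sin(y) + ∫ exp(-y)*cos(y) dy.
Apply parts again with u = cos(y), dv = exp(-y) dy: ∫ exp(-y)*cos(y) dy = -exp(-y)*cos(y) − I. Substituting back brings back I: I = -exp(-y)*sin(y) - exp(-y)*cos(y) − I.
Solving for I: (1 + 1)·I equals the remaining terms, so I = (1/2)·(-exp(-y)*sin(y) - exp(-y)*cos(y)).

-exp(-y)*sin(y)/2 - exp(-y)*cos(y)/2 + C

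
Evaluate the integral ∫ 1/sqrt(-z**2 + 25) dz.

asin(z/5) + C

Substitute z = 5·sin(θ), so dz = 5·cos(θ) dθ and the radical becomes sqrt(-z**2 + 25) = 5·cos(θ) by the Pythagorean identity.
Integrate the resulting trig expression in θ, then back-substitute θ = asin(z/5), sin(θ) = z/5, cos(θ) = sqrt(-z**2 + 25)/5 (absorbing any constant into C).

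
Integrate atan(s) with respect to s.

s*atan(s) - log(s**2 + 1)/2 + C

Use integration by parts with u = arctan(s), dv = ds.
Then du = 1/(s**2 + 1) ds.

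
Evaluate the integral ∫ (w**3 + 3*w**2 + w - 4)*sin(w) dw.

-w**3*cos(w) + 3*w**2*sin(w) - 3*w**2*cos(w) + 6*w*sin(w) + 5*w*cos(w) - 5*sin(w) + 10*cos(w) + C

Use integration by parts with u = w**3 + 3*w**2 + w - 4, dv = sin(w) dw, so v = -cos(w).
Apply parts 3 times (tabular method): alternate signs, differentiate u down to 0, integrate dv up.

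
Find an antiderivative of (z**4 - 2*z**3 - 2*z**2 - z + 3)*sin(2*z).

Use integration by parts with u = z**4 - 2*z**3 - 2*z**2 - z + 3, dv = sin(2*z) dz, so v = -cos(2*z)/2.
Apply parts 4 times (tabular method): alternate signs, differentiate u down to 0, integrate dv up.

-z**4*cos(2*z)/2 + z**3*sin(2*z) + z**3*cos(2*z) - 3*z**2*sin(2*z)/2 + 5*z**2*cos(2*z)/2 - 5*z*sin(2*z)/2 - z*cos(2*z) + sin(2*z)/2 - 11*cos(2*z)/4 + C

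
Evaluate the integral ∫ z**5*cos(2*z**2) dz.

z**4*sin(2*z**2)/4 + z**2*cos(2*z**2)/4 - sin(2*z**2)/8 + C

Let u = z², du = 2z dz; rewrite as (1/2)∫ u^2·cos(2u) du.
Now integrate by parts 2 times.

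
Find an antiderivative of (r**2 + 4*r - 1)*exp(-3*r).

Use integration by parts with u = r**2 + 4*r - 1, dv = exp(-3*r) dr, so v = -exp(-3*r)/3.
Apply parts 2 times (tabular method): alternate signs, differentiate u down to 0, integrate dv up.

(-9*r**2 - 42*r - 5)*exp(-3*r)/27 + C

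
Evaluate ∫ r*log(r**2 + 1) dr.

Let u = r**2 + 1, so du = (2*r) dr.
The integral becomes (1/2)·∫ log(u) du; integrate by parts with u′=log(u), dv′=du.

r**2*log(r**2 + 1)/2 - r**2/2 + log(r**2 + 1)/2 + C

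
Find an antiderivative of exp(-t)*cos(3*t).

3*exp(-t)*sin(3*t)/10 - exp(-t)*cos(3*t)/10 + C

Let I denote the integral. Integrate by parts with u = cos(3*t), dv = exp(-t) dt, so v = -exp(-t): I = -exp(-t)*cos(3*t) − 3·∫ exp(-t)*sin(3*t) dt.
Apply parts again with u = sin(3*t), dv = exp(-t) dt: ∫ exp(-t)*sin(3*t) dt = -exp(-t)*sin(3*t) + 3·I. Substituting back brings back I: I = 3*exp(-t)*sin(3*t) - exp(-t)*cos(3*t) − 9·I.
Solving for I: (1 + 9)·I equals the remaining terms, so I = (1/10)·(3*exp(-t)*sin(3*t) - exp(-t)*cos(3*t)).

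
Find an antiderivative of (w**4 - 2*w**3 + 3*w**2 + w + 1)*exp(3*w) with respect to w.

Use integration by parts with u = w**4 - 2*w**3 + 3*w**2 + w + 1, dv = exp(3*w) dw, so v = exp(3*w)/3.
Apply parts 4 times (tabular method): alternate signs, differentiate u down to 0, integrate dv up.

(27*w**4 - 90*w**3 + 171*w**2 - 87*w + 56)*exp(3*w)/81 + C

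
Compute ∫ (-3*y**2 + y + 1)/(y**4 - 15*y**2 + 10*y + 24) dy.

Factor the denominator: (y - 3)*(y - 2)*(y + 1)*(y + 4).
Partial-fraction decomposition: 17/(42*(y + 4)) - 1/(12*(y + 1)) + 1/(2*(y - 2)) - 23/(28*(y - 3)).
Integrate each term: A/(y−a) contributes A·log|y−a|.

-23*log(y - 3)/28 + log(y - 2)/2 - log(y + 1)/12 + 17*log(y + 4)/42 + C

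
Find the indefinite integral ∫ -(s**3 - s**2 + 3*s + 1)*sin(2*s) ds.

Use integration by parts with u = s**3 - s**2 + 3*s + 1, dv = -sin(2*s) ds, so v = cos(2*s)/2.
Apply parts 3 times (tabular method): alternate signs, differentiate u down to 0, integrate dv up.

s**3*cos(2*s)/2 - 3*s**2*sin(2*s)/4 - s**2*cos(2*s)/2 + s*sin(2*s)/2 + 3*s*cos(2*s)/4 - 3*sin(2*s)/8 + 3*cos(2*s)/4 + C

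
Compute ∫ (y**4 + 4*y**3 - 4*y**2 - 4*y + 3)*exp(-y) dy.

(-y**4 - 8*y**3 - 20*y**2 - 36*y - 39)*exp(-y) + C

Use integration by parts with u = y**4 + 4*y**3 - 4*y**2 - 4*y + 3, dv = exp(-y) dy, so v = -exp(-y).
Apply parts 4 times (tabular method): alternate signs, differentiate u down to 0, integrate dv up.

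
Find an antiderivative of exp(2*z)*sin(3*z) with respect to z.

Let I denote the integral. Integrate by parts with u = sin(3*z), dv = exp(2*z) dz, so v = exp(2*z)/2: I = exp(2*z)*sin(3*z)/2 − (3/2)·∫ exp(2*z)*cos(3*z) dz.
Apply parts again with u = cos(3*z), dv = exp(2*z) dz: ∫ exp(2*z)*cos(3*z) dz = exp(2*z)*cos(3*z)/2 + (3/2)·I. Substituting back brings back I: I = exp(2*z)*sin(3*z)/2 - 3*exp(2*z)*cos(3*z)/4 − (9/4)·I.
Solving for I: (1 + 9/4)·I equals the remaining terms, so I = (4/13)·(exp(2*z)*sin(3*z)/2 - 3*exp(2*z)*cos(3*z)/4).

2*exp(2*z)*sin(3*z)/13 - 3*exp(2*z)*cos(3*z)/13 + C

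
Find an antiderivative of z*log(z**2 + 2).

Let u = z**2 + 2, so du = (2*z) dz.
The integral becomes (1/2)·∫ log(u) du; integrate by parts with u′=log(u), dv′=du.

z**2*log(z**2 + 2)/2 - z**2/2 + log(z**2 + 2) + C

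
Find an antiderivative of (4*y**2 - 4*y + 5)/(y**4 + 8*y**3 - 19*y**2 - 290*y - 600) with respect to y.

Factor the denominator: (y - 6)*(y + 4)*(y + 5)**2.
Partial-fraction decomposition: 1016/(121*(y + 5)) + 125/(11*(y + 5)**2) - 17/(2*(y + 4)) + 25/(242*(y - 6)).
Integrate each term; A/(y−a) gives A·log|y−a|; A/(y−a)² gives −A/(y−a).

25*log(y - 6)/242 - 17*log(y + 4)/2 + 1016*log(y + 5)/121 - 125/(11*y + 55) + C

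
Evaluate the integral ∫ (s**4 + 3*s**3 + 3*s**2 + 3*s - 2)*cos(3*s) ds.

s**4*sin(3*s)/3 + s**3*sin(3*s) + 4*s**3*cos(3*s)/9 + 5*s**2*sin(3*s)/9 + s**2*cos(3*s) + s*sin(3*s)/3 + 10*s*cos(3*s)/27 - 64*sin(3*s)/81 + cos(3*s)/9 + C

Use integration by parts with u = s**4 + 3*s**3 + 3*s**2 + 3*s - 2, dv = cos(3*s) ds, so v = sin(3*s)/3.
Apply parts 4 times (tabular method): alternate signs, differentiate u down to 0, integrate dv up.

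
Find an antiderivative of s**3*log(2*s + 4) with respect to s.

Use integration by parts with u = log(2*s + 4), dv = s**3 ds.
Then du = 2/(2*s + 4) ds and v = s**4/4.

s**4*log(2*s + 4)/4 - s**4/16 + s**3/6 - s**2/2 + 2*s - 4*log(s + 2) + C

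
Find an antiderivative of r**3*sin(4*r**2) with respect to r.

-r**2*cos(4*r**2)/8 + sin(4*r**2)/32 + C

Let u = r², du = 2r dr; rewrite as (1/2)∫ u^1·sin(4u) du.
Now integrate by parts 1 time.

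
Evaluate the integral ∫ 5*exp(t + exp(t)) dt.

Let u = exp(t), so du = (exp(t)) dt.
Rewriting, the integral becomes 5·∫ e^u du = 5·e^u.
Substituting back, u = exp(t).

5*exp(exp(t)) + C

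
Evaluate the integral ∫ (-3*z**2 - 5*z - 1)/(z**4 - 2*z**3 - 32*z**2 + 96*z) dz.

-log(z)/96 - 97*log(z - 4)/800 + 79*log(z + 6)/600 + 69/(40*z - 160) + C

Factor the denominator: z*(z - 4)**2*(z + 6).
Partial-fraction decomposition: 79/(600*(z + 6)) - 97/(800*(z - 4)) - 69/(40*(z - 4)**2) - 1/(96*z).
Integrate each term; A/(z−a) gives A·log|z−a|; A/(z−a)² gives −A/(z−a).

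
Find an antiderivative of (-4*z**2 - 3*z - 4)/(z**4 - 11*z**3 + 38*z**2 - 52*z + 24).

-83*log(z - 6)/40 - log(z - 2)/8 + 11*log(z - 1)/5 - 13/(2*z - 4) + C

Factor the denominator: (z - 6)*(z - 2)**2*(z - 1).
Partial-fraction decomposition: 11/(5*(z - 1)) - 1/(8*(z - 2)) + 13/(2*(z - 2)**2) - 83/(40*(z - 6)).
Integrate each term; A/(z−a) gives A·log|z−a|; A/(z−a)² gives −A/(z−a).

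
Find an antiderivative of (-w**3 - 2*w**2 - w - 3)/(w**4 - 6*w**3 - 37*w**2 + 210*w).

-log(w)/70 - 451*log(w - 7)/182 + 183*log(w - 5)/110 - 49*log(w + 6)/286 + C

Factor the denominator: w*(w - 7)*(w - 5)*(w + 6).
Partial-fraction decomposition: -49/(286*(w + 6)) + 183/(110*(w - 5)) - 451/(182*(w - 7)) - 1/(70*w).
Integrate each term: A/(w−a) contributes A·log|w−a|.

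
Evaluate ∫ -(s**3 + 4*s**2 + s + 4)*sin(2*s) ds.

s**3*cos(2*s)/2 - 3*s**2*sin(2*s)/4 + 2*s**2*cos(2*s) - 2*s*sin(2*s) - s*cos(2*s)/4 + sin(2*s)/8 + cos(2*s) + C

Use integration by parts with u = s**3 + 4*s**2 + s + 4, dv = -sin(2*s) ds, so v = cos(2*s)/2.
Apply parts 3 times (tabular method): alternate signs, differentiate u down to 0, integrate dv up.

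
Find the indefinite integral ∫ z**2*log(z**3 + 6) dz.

z**3*log(z**3 + 6)/3 - z**3/3 + 2*log(z**3 + 6) + C

Let u = z**3 + 6, so du = (3*z**2) dz.
The integral becomes (1/3)·∫ log(u) du; integrate by parts with u′=log(u), dv′=du.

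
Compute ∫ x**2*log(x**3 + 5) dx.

x**3*log(x**3 + 5)/3 - x**3/3 + 5*log(x**3 + 5)/3 + C

Let u = x**3 + 5, so du = (3*x**2) dx.
The integral becomes (1/3)·∫ log(u) du; integrate by parts with u′=log(u), dv′=du.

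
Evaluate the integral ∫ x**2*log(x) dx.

Use integration by parts with u = log(x), dv = x**2 dx.
Then du = 1/x dx and v = x**3/3.

x**3*log(x)/3 - x**3/9 + C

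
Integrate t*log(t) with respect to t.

t**2*log(t)/2 - t**2/4 + C

Use integration by parts with u = log(t), dv = t dt.
Then du = 1/t dt and v = t**2/2.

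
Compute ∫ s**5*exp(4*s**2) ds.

Let u = s², du = 2s ds; rewrite as (1/2)∫ u^2·exp(4u) du.
Now integrate by parts 2 times.

(8*s**4 - 4*s**2 + 1)*exp(4*s**2)/64 + C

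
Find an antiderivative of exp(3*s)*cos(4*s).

Let I denote the integral. Integrate by parts with u = cos(4*s), dv = exp(3*s) ds, so v = exp(3*s)/3: I = exp(3*s)*cos(4*s)/3 + (4/3)·∫ exp(3*s)*sin(4*s) ds.
Apply parts again with u = sin(4*s), dv = exp(3*s) ds: ∫ exp(3*s)*sin(4*s) ds = exp(3*s)*sin(4*s)/3 − (4/3)·I. Substituting back brings back I: I = 4*exp(3*s)*sin(4*s)/9 + exp(3*s)*cos(4*s)/3 − (16/9)·I.
Solving for I: (1 + 16/9)·I equals the remaining terms, so I = (9/25)·(4*exp(3*s)*sin(4*s)/9 + exp(3*s)*cos(4*s)/3).

4*exp(3*s)*sin(4*s)/25 + 3*exp(3*s)*cos(4*s)/25 + C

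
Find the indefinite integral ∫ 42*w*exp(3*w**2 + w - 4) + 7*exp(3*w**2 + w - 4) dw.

7*exp(3*w**2 + w - 4) + C

Let u = 3*w**2 + w - 4, so du = (6*w + 1) dw.
Rewriting, the integral becomes 7·∫ e^u du = 7·e^u.
Substituting back, u = 3*w**2 + w - 4.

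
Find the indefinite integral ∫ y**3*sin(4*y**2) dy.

Let u = y², du = 2y dy; rewrite as (1/2)∫ u^1·sin(4u) du.
Now integrate by parts 1 time.

-y**2*cos(4*y**2)/8 + sin(4*y**2)/32 + C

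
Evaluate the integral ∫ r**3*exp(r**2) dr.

(r**2 - 1)*exp(r**2)/2 + C

Let u = r², du = 2r dr; rewrite as (1/2)∫ u^1·exp(1u) du.
Now integrate by parts 1 time.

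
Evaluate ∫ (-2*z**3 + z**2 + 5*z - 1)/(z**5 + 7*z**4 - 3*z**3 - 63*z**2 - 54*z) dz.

log(z)/54 - 31*log(z - 3)/648 - 3*log(z + 1)/40 - 47*log(z + 3)/108 + 437*log(z + 6)/810 + C

Factor the denominator: z*(z - 3)*(z + 1)*(z + 3)*(z + 6).
Partial-fraction decomposition: 437/(810*(z + 6)) - 47/(108*(z + 3)) - 3/(40*(z + 1)) - 31/(648*(z - 3)) + 1/(54*z).
Integrate each term: A/(z−a) contributes A·log|z−a|.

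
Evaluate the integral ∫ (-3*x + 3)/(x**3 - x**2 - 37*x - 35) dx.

Factor the denominator: (x - 7)*(x + 1)*(x + 5).
Partial-fraction decomposition: 3/(8*(x + 5)) - 3/(16*(x + 1)) - 3/(16*(x - 7)).
Integrate each term: A/(x−a) contributes A·log|x−a|.

3*log(x + 5)/8 - 3*log(x**2 - 6*x - 7)/16 + C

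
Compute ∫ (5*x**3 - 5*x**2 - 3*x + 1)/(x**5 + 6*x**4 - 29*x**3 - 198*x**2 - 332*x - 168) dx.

Factor the denominator: (x - 6)*(x + 1)*(x + 2)**2*(x + 7).
Partial-fraction decomposition: -323/(325*(x + 7)) + 1119/(1600*(x + 2)) - 53/(40*(x + 2)**2) + 1/(7*(x + 1)) + 883/(5824*(x - 6)).
Integrate each term; A/(x−a) gives A·log|x−a|; A/(x−a)² gives −A/(x−a).

883*log(x - 6)/5824 + log(x + 1)/7 + 1119*log(x + 2)/1600 - 323*log(x + 7)/325 + 53/(40*x + 80) + C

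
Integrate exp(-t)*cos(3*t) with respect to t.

3*exp(-t)*sin(3*t)/10 - exp(-t)*cos(3*t)/10 + C

Let I denote the integral. Integrate by parts with u = cos(3*t), dv = exp(-t) dt, so v = -exp(-t): I = -exp(-t)*cos(3*t) − 3·∫ exp(-t)*sin(3*t) dt.
Apply parts again with u = sin(3*t), dv = exp(-t) dt: ∫ exp(-t)*sin(3*t) dt = -exp(-t)*sin(3*t) + 3·I. Substituting back brings back I: I = 3*exp(-t)*sin(3*t) - exp(-t)*cos(3*t) − 9·I.
Solving for I: (1 + 9)·I equals the remaining terms, so I = (1/10)·(3*exp(-t)*sin(3*t) - exp(-t)*cos(3*t)).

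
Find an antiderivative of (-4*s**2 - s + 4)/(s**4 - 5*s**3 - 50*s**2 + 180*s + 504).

Factor the denominator: (s - 7)*(s - 6)*(s + 2)*(s + 6).
Partial-fraction decomposition: 67/(312*(s + 6)) - 5/(144*(s + 2)) + 73/(48*(s - 6)) - 199/(117*(s - 7)).
Integrate each term: A/(s−a) contributes A·log|s−a|.

-199*log(s - 7)/117 + 73*log(s - 6)/48 - 5*log(s + 2)/144 + 67*log(s + 6)/312 + C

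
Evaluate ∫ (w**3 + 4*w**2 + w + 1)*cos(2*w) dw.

w**3*sin(2*w)/2 + 2*w**2*sin(2*w) + 3*w**2*cos(2*w)/4 - w*sin(2*w)/4 + 2*w*cos(2*w) - sin(2*w)/2 - cos(2*w)/8 + C

Use integration by parts with u = w**3 + 4*w**2 + w + 1, dv = cos(2*w) dw, so v = sin(2*w)/2.
Apply parts 3 times (tabular method): alternate signs, differentiate u down to 0, integrate dv up.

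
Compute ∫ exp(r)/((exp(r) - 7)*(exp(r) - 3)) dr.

Let u = e^r, du = e^r dr.
The integral becomes ∫ du/((u-3)(u-7)); decompose into partial fractions.

log(exp(r) - 7)/4 - log(exp(r) - 3)/4 + C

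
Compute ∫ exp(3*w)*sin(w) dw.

3*exp(3*w)*sin(w)/10 - exp(3*w)*cos(w)/10 + C

Let I denote the integral. Integrate by parts with u = sin(w), dv = exp(3*w) dw, so v = exp(3*w)/3: I = exp(3*w)*sin(w)/3 − (1/3)·∫ exp(3*w)*cos(w) dw.
Apply parts again with u = cos(w), dv = exp(3*w) dw: ∫ exp(3*w)*cos(w) dw = exp(3*w)*cos(w)/3 + (1/3)·I. Substituting back brings back I: I = exp(3*w)*sin(w)/3 - exp(3*w)*cos(w)/9 − (1/9)·I.
Solving for I: (1 + 1/9)·I equals the remaining terms, so I = (9/10)·(exp(3*w)*sin(w)/3 - exp(3*w)*cos(w)/9).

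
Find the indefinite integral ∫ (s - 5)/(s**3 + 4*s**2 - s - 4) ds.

-2*log(s - 1)/5 + log(s + 1) - 3*log(s + 4)/5 + C

Factor the denominator: (s - 1)*(s + 1)*(s + 4).
Partial-fraction decomposition: -3/(5*(s + 4)) + 1/(s + 1) - 2/(5*(s - 1)).
Integrate each term: A/(s−a) contributes A·log|s−a|.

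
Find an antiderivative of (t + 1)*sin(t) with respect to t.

-t*cos(t) + sin(t) - cos(t) + C

Use integration by parts with u = t + 1, dv = sin(t) dt, so v = -cos(t).
Apply parts 1 times (tabular method): alternate signs, differentiate u down to 0, integrate dv up.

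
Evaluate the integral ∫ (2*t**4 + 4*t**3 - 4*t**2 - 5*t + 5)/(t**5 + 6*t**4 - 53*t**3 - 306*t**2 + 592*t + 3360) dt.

3287*log(t - 6)/2860 - 689*log(t - 4)/1584 + 217*log(t + 4)/240 - 340*log(t + 5)/99 + 1637*log(t + 7)/429 + C

Factor the denominator: (t - 6)*(t - 4)*(t + 4)*(t + 5)*(t + 7).
Partial-fraction decomposition: 1637/(429*(t + 7)) - 340/(99*(t + 5)) + 217/(240*(t + 4)) - 689/(1584*(t - 4)) + 3287/(2860*(t - 6)).
Integrate each term: A/(t−a) contributes A·log|t−a|.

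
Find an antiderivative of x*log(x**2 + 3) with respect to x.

x**2*log(x**2 + 3)/2 - x**2/2 + 3*log(x**2 + 3)/2 + C

Let u = x**2 + 3, so du = (2*x) dx.
The integral becomes (1/2)·∫ log(u) du; integrate by parts with u′=log(u), dv′=du.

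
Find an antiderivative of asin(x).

x*asin(x) + sqrt(-x**2 + 1) + C

Use integration by parts with u = arcsin(x), dv = dx.
Then du = 1/sqrt(-x**2 + 1) dx.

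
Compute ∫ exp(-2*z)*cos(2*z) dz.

exp(-2*z)*sin(2*z)/4 - exp(-2*z)*cos(2*z)/4 + C

Let I denote the integral. Integrate by parts with u = cos(2*z), dv = exp(-2*z) dz, so v = -exp(-2*z)/2: I = -exp(-2*z)*cos(2*z)/2 − ∫ exp(-2*z)*sin(2*z) dz.
Apply parts again with u = sin(2*z), dv = exp(-2*z) dz: ∫ exp(-2*z)*sin(2*z) dz = -exp(-2*z)*sin(2*z)/2 + I. Substituting back brings back I: I = exp(-2*z)*sin(2*z)/2 - exp(-2*z)*cos(2*z)/2 − I.
Solving for I: (1 + 1)·I equals the remaining terms, so I = (1/2)·(exp(-2*z)*sin(2*z)/2 - exp(-2*z)*cos(2*z)/2).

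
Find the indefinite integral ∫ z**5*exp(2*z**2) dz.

Let u = z², du = 2z dz; rewrite as (1/2)∫ u^2·exp(2u) du.
Now integrate by parts 2 times.

(2*z**4 - 2*z**2 + 1)*exp(2*z**2)/8 + C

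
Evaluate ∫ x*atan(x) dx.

x**2*atan(x)/2 - x/2 + atan(x)/2 + C

Use integration by parts with u = arctan(x), dv = x dx.
Then du = 1/(x**2 + 1) dx.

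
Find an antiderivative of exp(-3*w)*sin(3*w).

Let I denote the integral. Integrate by parts with u = sin(3*w), dv = exp(-3*w) dw, so v = -exp(-3*w)/3: I = -exp(-3*w)*sin(3*w)/3 + ∫ exp(-3*w)*cos(3*w) dw.
Apply parts again with u = cos(3*w), dv = exp(-3*w) dw: ∫ exp(-3*w)*cos(3*w) dw = -exp(-3*w)*cos(3*w)/3 − I. Substituting back brings back I: I = -exp(-3*w)*sin(3*w)/3 - exp(-3*w)*cos(3*w)/3 − I.
Solving for I: (1 + 1)·I equals the remaining terms, so I = (1/2)·(-exp(-3*w)*sin(3*w)/3 - exp(-3*w)*cos(3*w)/3).

-exp(-3*w)*sin(3*w)/6 - exp(-3*w)*cos(3*w)/6 + C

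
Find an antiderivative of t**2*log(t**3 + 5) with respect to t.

t**3*log(t**3 + 5)/3 - t**3/3 + 5*log(t**3 + 5)/3 + C

Let u = t**3 + 5, so du = (3*t**2) dt.
The integral becomes (1/3)·∫ log(u) du; integrate by parts with u′=log(u), dv′=du.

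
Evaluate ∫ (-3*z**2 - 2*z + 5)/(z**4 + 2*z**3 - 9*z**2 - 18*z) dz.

-5*log(z)/18 - 14*log(z - 3)/45 - 3*log(z + 2)/10 + 8*log(z + 3)/9 + C

Factor the denominator: z*(z - 3)*(z + 2)*(z + 3).
Partial-fraction decomposition: 8/(9*(z + 3)) - 3/(10*(z + 2)) - 14/(45*(z - 3)) - 5/(18*z).
Integrate each term: A/(z−a) contributes A·log|z−a|.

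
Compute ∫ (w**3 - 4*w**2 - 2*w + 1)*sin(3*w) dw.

Use integration by parts with u = w**3 - 4*w**2 - 2*w + 1, dv = sin(3*w) dw, so v = -cos(3*w)/3.
Apply parts 3 times (tabular method): alternate signs, differentiate u down to 0, integrate dv up.

-w**3*cos(3*w)/3 + w**2*sin(3*w)/3 + 4*w**2*cos(3*w)/3 - 8*w*sin(3*w)/9 + 8*w*cos(3*w)/9 - 8*sin(3*w)/27 - 17*cos(3*w)/27 + C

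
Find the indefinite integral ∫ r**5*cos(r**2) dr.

r**4*sin(r**2)/2 + r**2*cos(r**2) - sin(r**2) + C

Let u = r², du = 2r dr; rewrite as (1/2)∫ u^2·cos(1u) du.
Now integrate by parts 2 times.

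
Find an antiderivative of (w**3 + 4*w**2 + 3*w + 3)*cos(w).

w**3*sin(w) + 4*w**2*sin(w) + 3*w**2*cos(w) - 3*w*sin(w) + 8*w*cos(w) - 5*sin(w) - 3*cos(w) + C

Use integration by parts with u = w**3 + 4*w**2 + 3*w + 3, dv = cos(w) dw, so v = sin(w).
Apply parts 3 times (tabular method): alternate signs, differentiate u down to 0, integrate dv up.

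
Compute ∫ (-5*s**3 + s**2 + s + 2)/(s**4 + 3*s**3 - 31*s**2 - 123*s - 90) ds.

-148*log(s - 6)/99 - log(s + 1)/8 + 143*log(s + 3)/36 - 647*log(s + 5)/88 + C

Factor the denominator: (s - 6)*(s + 1)*(s + 3)*(s + 5).
Partial-fraction decomposition: -647/(88*(s + 5)) + 143/(36*(s + 3)) - 1/(8*(s + 1)) - 148/(99*(s - 6)).
Integrate each term: A/(s−a) contributes A·log|s−a|.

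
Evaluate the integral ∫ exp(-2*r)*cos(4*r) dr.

exp(-2*r)*sin(4*r)/5 - exp(-2*r)*cos(4*r)/10 + C

Let I denote the integral. Integrate by parts with u = cos(4*r), dv = exp(-2*r) dr, so v = -exp(-2*r)/2: I = -exp(-2*r)*cos(4*r)/2 − 2·∫ exp(-2*r)*sin(4*r) dr.
Apply parts again with u = sin(4*r), dv = exp(-2*r) dr: ∫ exp(-2*r)*sin(4*r) dr = -exp(-2*r)*sin(4*r)/2 + 2·I. Substituting back brings back I: I = exp(-2*r)*sin(4*r) - exp(-2*r)*cos(4*r)/2 − 4·I.
Solving for I: (1 + 4)·I equals the remaining terms, so I = (1/5)·(exp(-2*r)*sin(4*r) - exp(-2*r)*cos(4*r)/2).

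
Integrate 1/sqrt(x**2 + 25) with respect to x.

Substitute x = 5·tan(θ), so dx = 5·sec(θ)^2 dθ and the radical becomes sqrt(x**2 + 25) = 5·sec(θ) by the Pythagorean identity.
Integrate the resulting trig expression in θ, then back-substitute tan(θ) = x/5, sec(θ) = sqrt(x**2 + 25)/5 (absorbing any constant into C).

log(x + sqrt(x**2 + 25)) + C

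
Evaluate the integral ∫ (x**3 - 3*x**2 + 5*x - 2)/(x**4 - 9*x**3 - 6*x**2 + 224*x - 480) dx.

Factor the denominator: (x - 6)*(x - 4)**2*(x + 5).
Partial-fraction decomposition: 227/(891*(x + 5)) - 190/(81*(x - 4)) - 17/(9*(x - 4)**2) + 34/(11*(x - 6)).
Integrate each term; A/(x−a) gives A·log|x−a|; A/(x−a)² gives −A/(x−a).

34*log(x - 6)/11 - 190*log(x - 4)/81 + 227*log(x + 5)/891 + 17/(9*x - 36) + C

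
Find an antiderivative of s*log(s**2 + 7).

s**2*log(s**2 + 7)/2 - s**2/2 + 7*log(s**2 + 7)/2 + C

Let u = s**2 + 7, so du = (2*s) ds.
The integral becomes (1/2)·∫ log(u) du; integrate by parts with u′=log(u), dv′=du.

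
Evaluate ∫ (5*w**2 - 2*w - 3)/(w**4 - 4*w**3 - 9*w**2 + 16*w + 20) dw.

8*log(w - 5)/9 - 13*log(w - 2)/36 + 2*log(w + 1)/9 - 3*log(w + 2)/4 + C

Factor the denominator: (w - 5)*(w - 2)*(w + 1)*(w + 2).
Partial-fraction decomposition: -3/(4*(w + 2)) + 2/(9*(w + 1)) - 13/(36*(w - 2)) + 8/(9*(w - 5)).
Integrate each term: A/(w−a) contributes A·log|w−a|.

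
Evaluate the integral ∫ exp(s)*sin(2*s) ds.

Let I denote the integral. Integrate by parts with u = sin(2*s), dv = exp(s) ds, so v = exp(s): I = exp(s)*sin(2*s) − 2·∫ exp(s)*cos(2*s) ds.
Apply parts again with u = cos(2*s), dv = exp(s) ds: ∫ exp(s)*cos(2*s) ds = exp(s)*cos(2*s) + 2·I. Substituting back brings back I: I = exp(s)*sin(2*s) - 2*exp(s)*cos(2*s) − 4·I.
Solving for I: (1 + 4)·I equals the remaining terms, so I = (1/5)·(exp(s)*sin(2*s) - 2*exp(s)*cos(2*s)).

exp(s)*sin(2*s)/5 - 2*exp(s)*cos(2*s)/5 + C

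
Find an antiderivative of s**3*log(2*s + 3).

Use integration by parts with u = log(2*s + 3), dv = s**3 ds.
Then du = 2/(2*s + 3) ds and v = s**4/4.

s**4*log(2*s + 3)/4 - s**4/16 + s**3/8 - 9*s**2/32 + 27*s/32 - 81*log(2*s + 3)/64 + C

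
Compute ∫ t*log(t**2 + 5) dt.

t**2*log(t**2 + 5)/2 - t**2/2 + 5*log(t**2 + 5)/2 + C

Let u = t**2 + 5, so du = (2*t) dt.
The integral becomes (1/2)·∫ log(u) du; integrate by parts with u′=log(u), dv′=du.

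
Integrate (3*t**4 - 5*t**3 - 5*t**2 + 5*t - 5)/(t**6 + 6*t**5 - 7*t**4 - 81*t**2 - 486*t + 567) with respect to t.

73*log(t - 3)/2160 + 7*log(t - 1)/640 + 313*log(t + 3)/1728 - 8633*log(t + 7)/18560 + 1249*log(t**2 + 9)/10440 + 457*atan(t/3)/7830 + C

Factor the denominator: (t - 3)*(t - 1)*(t + 3)*(t + 7)*(t**2 + 9).
Partial-fraction decomposition: (1249*t + 914)/(5220*(t**2 + 9)) - 8633/(18560*(t + 7)) + 313/(1728*(t + 3)) + 7/(640*(t - 1)) + 73/(2160*(t - 3)).
Integrate each term; A/(t−a) gives A·log|t−a|; the (Bt+D)/(t²+p²) term gives a log and an atan.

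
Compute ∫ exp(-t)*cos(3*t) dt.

3*exp(-t)*sin(3*t)/10 - exp(-t)*cos(3*t)/10 + C

Let I denote the integral. Integrate by parts with u = cos(3*t), dv = exp(-t) dt, so v = -exp(-t): I = -exp(-t)*cos(3*t) − 3·∫ exp(-t)*sin(3*t) dt.
Apply parts again with u = sin(3*t), dv = exp(-t) dt: ∫ exp(-t)*sin(3*t) dt = -exp(-t)*sin(3*t) + 3·I. Substituting back brings back I: I = 3*exp(-t)*sin(3*t) - exp(-t)*cos(3*t) − 9·I.
Solving for I: (1 + 9)·I equals the remaining terms, so I = (1/10)·(3*exp(-t)*sin(3*t) - exp(-t)*cos(3*t)).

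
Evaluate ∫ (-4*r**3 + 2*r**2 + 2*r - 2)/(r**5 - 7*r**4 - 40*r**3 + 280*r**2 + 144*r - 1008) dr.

-1262*log(r - 7)/585 + 391*log(r - 6)/192 - 11*log(r - 2)/320 - 17*log(r + 2)/576 + 461*log(r + 6)/2496 + C

Factor the denominator: (r - 7)*(r - 6)*(r - 2)*(r + 2)*(r + 6).
Partial-fraction decomposition: 461/(2496*(r + 6)) - 17/(576*(r + 2)) - 11/(320*(r - 2)) + 391/(192*(r - 6)) - 1262/(585*(r - 7)).
Integrate each term: A/(r−a) contributes A·log|r−a|.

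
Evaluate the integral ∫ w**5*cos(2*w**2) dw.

w**4*sin(2*w**2)/4 + w**2*cos(2*w**2)/4 - sin(2*w**2)/8 + C

Let u = w², du = 2w dw; rewrite as (1/2)∫ u^2·cos(2u) du.
Now integrate by parts 2 times.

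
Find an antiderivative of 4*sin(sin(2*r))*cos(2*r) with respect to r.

-2*cos(sin(2*r)) + C

Let u = sin(2*r), so du = (2*cos(2*r)) dr.
Rewriting, the integral becomes 2·∫ sin(u) du = 2·-cos(u).
Substituting back, u = sin(2*r).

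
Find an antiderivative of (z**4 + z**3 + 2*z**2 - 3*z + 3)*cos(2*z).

z**4*sin(2*z)/2 + z**3*sin(2*z)/2 + z**3*cos(2*z) - z**2*sin(2*z)/2 + 3*z**2*cos(2*z)/4 - 9*z*sin(2*z)/4 - z*cos(2*z)/2 + 7*sin(2*z)/4 - 9*cos(2*z)/8 + C

Use integration by parts with u = z**4 + z**3 + 2*z**2 - 3*z + 3, dv = cos(2*z) dz, so v = sin(2*z)/2.
Apply parts 4 times (tabular method): alternate signs, differentiate u down to 0, integrate dv up.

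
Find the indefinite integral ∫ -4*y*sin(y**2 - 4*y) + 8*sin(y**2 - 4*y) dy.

Let u = y**2 - 4*y, so du = (2*y - 4) dy.
Rewriting, the integral becomes -2·∫ sin(u) du = -2·-cos(u).
Substituting back, u = y**2 - 4*y.

2*cos(y**2 - 4*y) + C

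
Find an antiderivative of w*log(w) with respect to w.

Use integration by parts with u = log(w), dv = w dw.
Then du = 1/w dw and v = w**2/2.

w**2*log(w)/2 - w**2/4 + C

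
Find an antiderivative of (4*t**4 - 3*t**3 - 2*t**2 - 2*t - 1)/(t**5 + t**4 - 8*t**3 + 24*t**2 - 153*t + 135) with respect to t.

109*log(t - 3)/144 + log(t - 1)/30 + 1417*log(t + 5)/816 + 1127*log(t**2 + 9)/1530 - 317*atan(t/3)/1530 + C

Factor the denominator: (t - 3)*(t - 1)*(t + 5)*(t**2 + 9).
Partial-fraction decomposition: (2254*t - 951)/(1530*(t**2 + 9)) + 1417/(816*(t + 5)) + 1/(30*(t - 1)) + 109/(144*(t - 3)).
Integrate each term; A/(t−a) gives A·log|t−a|; the (Bt+D)/(t²+p²) term gives a log and an atan.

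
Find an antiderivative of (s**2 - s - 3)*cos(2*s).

Use integration by parts with u = s**2 - s - 3, dv = cos(2*s) ds, so v = sin(2*s)/2.
Apply parts 2 times (tabular method): alternate signs, differentiate u down to 0, integrate dv up.

s**2*sin(2*s)/2 - s*sin(2*s)/2 + s*cos(2*s)/2 - 7*sin(2*s)/4 - cos(2*s)/4 + C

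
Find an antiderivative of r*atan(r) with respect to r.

r**2*atan(r)/2 - r/2 + atan(r)/2 + C

Use integration by parts with u = arctan(r), dv = r dr.
Then du = 1/(r**2 + 1) dr.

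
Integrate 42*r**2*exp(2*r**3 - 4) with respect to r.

Let u = 2*r**3 - 4, so du = (6*r**2) dr.
Rewriting, the integral becomes 7·∫ e^u du = 7·e^u.
Substituting back, u = 2*r**3 - 4.

7*exp(2*r**3 - 4) + C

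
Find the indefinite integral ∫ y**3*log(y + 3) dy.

y**4*log(y + 3)/4 - y**4/16 + y**3/4 - 9*y**2/8 + 27*y/4 - 81*log(y + 3)/4 + C

Use integration by parts with u = log(y + 3), dv = y**3 dy.
Then du = 1/(y + 3) dy and v = y**4/4.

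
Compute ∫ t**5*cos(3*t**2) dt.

t**4*sin(3*t**2)/6 + t**2*cos(3*t**2)/9 - sin(3*t**2)/27 + C

Let u = t², du = 2t dt; rewrite as (1/2)∫ u^2·cos(3u) du.
Now integrate by parts 2 times.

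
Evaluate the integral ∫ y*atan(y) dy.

y**2*atan(y)/2 - y/2 + atan(y)/2 + C

Use integration by parts with u = arctan(y), dv = y dy.
Then du = 1/(y**2 + 1) dy.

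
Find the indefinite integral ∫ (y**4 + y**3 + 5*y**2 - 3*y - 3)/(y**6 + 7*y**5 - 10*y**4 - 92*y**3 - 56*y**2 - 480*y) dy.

log(y)/160 + 77*log(y - 4)/1440 + 637*log(y + 5)/1305 - 17*log(y + 6)/32 - 77*log(y**2 + 4)/9280 + 91*atan(y/2)/4640 + C

Factor the denominator: y*(y - 4)*(y + 5)*(y + 6)*(y**2 + 4).
Partial-fraction decomposition: -7*(11*y - 26)/(4640*(y**2 + 4)) - 17/(32*(y + 6)) + 637/(1305*(y + 5)) + 77/(1440*(y - 4)) + 1/(160*y).
Integrate each term; A/(y−a) gives A·log|y−a|; the (By+D)/(y²+p²) term gives a log and an atan.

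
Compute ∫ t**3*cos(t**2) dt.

t**2*sin(t**2)/2 + cos(t**2)/2 + C

Let u = t², du = 2t dt; rewrite as (1/2)∫ u^1·cos(1u) du.
Now integrate by parts 1 time.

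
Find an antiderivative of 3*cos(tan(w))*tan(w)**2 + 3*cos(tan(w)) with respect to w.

Let u = tan(w), so du = (tan(w)**2 + 1) dw.
Rewriting, the integral becomes 3·∫ cos(u) du = 3·sin(u).
Substituting back, u = tan(w).

3*sin(tan(w)) + C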